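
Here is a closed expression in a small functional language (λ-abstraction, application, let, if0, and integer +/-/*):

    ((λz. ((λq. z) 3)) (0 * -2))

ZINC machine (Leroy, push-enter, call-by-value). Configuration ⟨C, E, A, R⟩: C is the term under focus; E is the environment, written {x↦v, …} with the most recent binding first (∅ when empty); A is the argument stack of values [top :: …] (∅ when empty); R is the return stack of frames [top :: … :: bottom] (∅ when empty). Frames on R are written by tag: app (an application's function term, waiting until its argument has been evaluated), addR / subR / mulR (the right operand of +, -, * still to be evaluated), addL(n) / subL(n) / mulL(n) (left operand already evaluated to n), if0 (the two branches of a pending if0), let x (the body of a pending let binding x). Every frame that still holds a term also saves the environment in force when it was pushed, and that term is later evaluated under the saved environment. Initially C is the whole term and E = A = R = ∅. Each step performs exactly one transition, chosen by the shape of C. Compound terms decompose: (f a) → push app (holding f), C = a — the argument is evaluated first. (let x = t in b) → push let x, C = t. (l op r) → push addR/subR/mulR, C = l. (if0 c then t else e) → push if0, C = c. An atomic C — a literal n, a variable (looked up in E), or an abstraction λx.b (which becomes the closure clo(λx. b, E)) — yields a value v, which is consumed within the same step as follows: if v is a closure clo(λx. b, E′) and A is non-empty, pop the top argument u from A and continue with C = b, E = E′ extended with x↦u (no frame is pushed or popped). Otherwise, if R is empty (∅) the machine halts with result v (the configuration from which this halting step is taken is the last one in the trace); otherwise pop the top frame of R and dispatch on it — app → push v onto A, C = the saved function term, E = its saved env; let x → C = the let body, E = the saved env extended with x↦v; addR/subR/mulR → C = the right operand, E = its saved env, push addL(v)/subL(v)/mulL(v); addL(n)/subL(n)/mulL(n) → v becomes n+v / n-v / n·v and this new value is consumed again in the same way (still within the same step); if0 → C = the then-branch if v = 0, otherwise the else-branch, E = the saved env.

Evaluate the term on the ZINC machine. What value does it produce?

step 0: <C=((λz. ((λq. z) 3)) (0 * -2)), E=∅, A=∅, R=∅>
step 1: <C=(0 * -2), E=∅, A=∅, R=[app]>
step 2: <C=0, E=∅, A=∅, R=[mulR :: app]>
step 3: <C=-2, E=∅, A=∅, R=[mulL(0) :: app]>
step 4: <C=(λz. ((λq. z) 3)), E=∅, A=[0], R=∅>
step 5: <C=((λq. z) 3), E={z↦0}, A=∅, R=∅>
step 6: <C=3, E={z↦0}, A=∅, R=[app]>
step 7: <C=(λq. z), E={z↦0}, A=[3], R=∅>
step 8: <C=z, E={q↦3, z↦0}, A=∅, R=∅>
→ final value 0

Answer: 0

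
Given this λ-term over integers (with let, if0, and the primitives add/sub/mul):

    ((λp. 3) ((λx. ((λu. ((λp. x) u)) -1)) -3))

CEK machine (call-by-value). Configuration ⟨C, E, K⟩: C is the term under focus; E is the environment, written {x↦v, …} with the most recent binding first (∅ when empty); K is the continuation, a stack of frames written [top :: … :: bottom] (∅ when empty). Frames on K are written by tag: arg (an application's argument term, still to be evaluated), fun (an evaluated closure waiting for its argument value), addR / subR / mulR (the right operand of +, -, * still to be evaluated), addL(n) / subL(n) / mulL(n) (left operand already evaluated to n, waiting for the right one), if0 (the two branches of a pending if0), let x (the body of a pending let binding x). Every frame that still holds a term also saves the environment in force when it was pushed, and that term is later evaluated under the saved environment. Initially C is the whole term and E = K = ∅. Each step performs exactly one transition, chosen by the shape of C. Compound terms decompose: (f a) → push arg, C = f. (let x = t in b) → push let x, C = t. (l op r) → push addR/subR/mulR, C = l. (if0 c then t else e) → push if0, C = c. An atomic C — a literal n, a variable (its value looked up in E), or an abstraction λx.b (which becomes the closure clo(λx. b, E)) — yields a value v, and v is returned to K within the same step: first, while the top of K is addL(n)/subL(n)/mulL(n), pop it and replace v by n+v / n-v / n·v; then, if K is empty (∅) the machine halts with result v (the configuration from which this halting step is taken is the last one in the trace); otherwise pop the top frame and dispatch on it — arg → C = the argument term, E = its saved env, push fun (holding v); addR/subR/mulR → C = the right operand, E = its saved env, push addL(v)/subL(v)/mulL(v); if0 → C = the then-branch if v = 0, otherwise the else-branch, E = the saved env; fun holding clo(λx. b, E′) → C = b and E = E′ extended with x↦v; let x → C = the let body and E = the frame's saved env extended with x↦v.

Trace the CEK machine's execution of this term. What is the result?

t=0: ⟨C=((λp. 3) ((λx. ((λu. ((λp. x) u)) -1)) -3)); E=∅; K=∅⟩
t=1: ⟨C=(λp. 3); E=∅; K=[arg]⟩
t=2: ⟨C=((λx. ((λu. ((λp. x) u)) -1)) -3); E=∅; K=[fun]⟩
t=3: ⟨C=(λx. ((λu. ((λp. x) u)) -1)); E=∅; K=[arg :: fun]⟩
t=4: ⟨C=-3; E=∅; K=[fun :: fun]⟩
t=5: ⟨C=((λu. ((λp. x) u)) -1); E={x↦-3}; K=[fun]⟩
t=6: ⟨C=(λu. ((λp. x) u)); E={x↦-3}; K=[arg :: fun]⟩
t=7: ⟨C=-1; E={x↦-3}; K=[fun :: fun]⟩
t=8: ⟨C=((λp. x) u); E={u↦-1, x↦-3}; K=[fun]⟩
t=9: ⟨C=(λp. x); E={u↦-1, x↦-3}; K=[arg :: fun]⟩
t=10: ⟨C=u; E={u↦-1, x↦-3}; K=[fun :: fun]⟩
t=11: ⟨C=x; E={p↦-1, u↦-1, x↦-3}; K=[fun]⟩
t=12: ⟨C=3; E={p↦-3}; K=∅⟩
→ final value 3

Answer: 3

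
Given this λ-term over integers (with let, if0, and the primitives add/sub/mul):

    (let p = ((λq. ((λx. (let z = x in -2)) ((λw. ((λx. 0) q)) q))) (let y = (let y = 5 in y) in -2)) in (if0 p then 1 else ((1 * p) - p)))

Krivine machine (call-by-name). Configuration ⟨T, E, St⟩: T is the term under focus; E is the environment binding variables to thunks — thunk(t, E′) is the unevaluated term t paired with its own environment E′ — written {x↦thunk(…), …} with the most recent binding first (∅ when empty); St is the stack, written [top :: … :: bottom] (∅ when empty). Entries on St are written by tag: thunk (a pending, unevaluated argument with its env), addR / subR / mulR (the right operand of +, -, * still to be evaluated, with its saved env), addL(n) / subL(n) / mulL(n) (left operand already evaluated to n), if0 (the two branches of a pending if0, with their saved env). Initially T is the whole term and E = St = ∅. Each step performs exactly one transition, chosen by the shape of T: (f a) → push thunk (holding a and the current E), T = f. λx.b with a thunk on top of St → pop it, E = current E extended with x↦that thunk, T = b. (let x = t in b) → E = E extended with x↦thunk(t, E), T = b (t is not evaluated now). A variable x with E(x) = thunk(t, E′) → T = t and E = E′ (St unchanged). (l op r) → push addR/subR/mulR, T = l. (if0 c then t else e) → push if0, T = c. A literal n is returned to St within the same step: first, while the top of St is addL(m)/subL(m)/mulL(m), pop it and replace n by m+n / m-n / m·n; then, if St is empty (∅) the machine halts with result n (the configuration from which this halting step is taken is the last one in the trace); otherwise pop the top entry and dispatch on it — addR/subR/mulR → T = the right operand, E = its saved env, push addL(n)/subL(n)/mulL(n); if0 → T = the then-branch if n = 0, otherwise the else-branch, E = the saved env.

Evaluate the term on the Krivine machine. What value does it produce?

0. [T=(let p = ((λq. ((λx. (let z = x in -2)) ((λw. ((λx. 0) q)) q))) (let y = (let y = 5 in y) in -2)) in (if0 p then 1 else ((1 * p) - p))) | E=∅ | St=∅]
1. [T=(if0 p then 1 else ((1 * p) - p)) | E={p↦thunk(((λq. ((λx. (let z = x in -2)) ((λw. ((λx. 0) q)) q))) (let y = (let y = 5 in y) in -2)), ∅)} | St=∅]
2. [T=p | E={p↦thunk(((λq. ((λx. (let z = x in -2)) ((λw. ((λx. 0) q)) q))) (let y = (let y = 5 in y) in -2)), ∅)} | St=[if0]]
3. [T=((λq. ((λx. (let z = x in -2)) ((λw. ((λx. 0) q)) q))) (let y = (let y = 5 in y) in -2)) | E=∅ | St=[if0]]
4. [T=(λq. ((λx. (let z = x in -2)) ((λw. ((λx. 0) q)) q))) | E=∅ | St=[thunk :: if0]]
5. [T=((λx. (let z = x in -2)) ((λw. ((λx. 0) q)) q)) | E={q↦thunk((let y = (let y = 5 in y) in -2), ∅)} | St=[if0]]
6. [T=(λx. (let z = x in -2)) | E={q↦thunk((let y = (let y = 5 in y) in -2), ∅)} | St=[thunk :: if0]]
7. [T=(let z = x in -2) | E={x↦thunk(((λw. ((λx. 0) q)) q), {q↦thunk((let y = (let y = 5 in y) in -2), ∅)}), q↦thunk((let y = (let y = 5 in y) in -2), ∅)} | St=[if0]]
8. [T=-2 | E={z↦thunk(x, {x↦thunk(((λw. ((λx. 0) q)) q), {q↦thunk((let y = (let y = 5 in y) in -2), ∅)}), q↦thunk((let y = (let y = 5 in y) in -2), ∅)}), x↦thunk(((λw. ((λx. 0) q)) q), {q↦thunk((let y = (let y = 5 in y) in -2), ∅)}), q↦thunk((let y = (let y = 5 in y) in -2), ∅)} | St=[if0]]
9. [T=((1 * p) - p) | E={p↦thunk(((λq. ((λx. (let z = x in -2)) ((λw. ((λx. 0) q)) q))) (let y = (let y = 5 in y) in -2)), ∅)} | St=∅]
10. [T=(1 * p) | E={p↦thunk(((λq. ((λx. (let z = x in -2)) ((λw. ((λx. 0) q)) q))) (let y = (let y = 5 in y) in -2)), ∅)} | St=[subR]]
11. [T=1 | E={p↦thunk(((λq. ((λx. (let z = x in -2)) ((λw. ((λx. 0) q)) q))) (let y = (let y = 5 in y) in -2)), ∅)} | St=[mulR :: subR]]
12. [T=p | E={p↦thunk(((λq. ((λx. (let z = x in -2)) ((λw. ((λx. 0) q)) q))) (let y = (let y = 5 in y) in -2)), ∅)} | St=[mulL(1) :: subR]]
13. [T=((λq. ((λx. (let z = x in -2)) ((λw. ((λx. 0) q)) q))) (let y = (let y = 5 in y) in -2)) | E=∅ | St=[mulL(1) :: subR]]
14. [T=(λq. ((λx. (let z = x in -2)) ((λw. ((λx. 0) q)) q))) | E=∅ | St=[thunk :: mulL(1) :: subR]]
15. [T=((λx. (let z = x in -2)) ((λw. ((λx. 0) q)) q)) | E={q↦thunk((let y = (let y = 5 in y) in -2), ∅)} | St=[mulL(1) :: subR]]
16. [T=(λx. (let z = x in -2)) | E={q↦thunk((let y = (let y = 5 in y) in -2), ∅)} | St=[thunk :: mulL(1) :: subR]]
17. [T=(let z = x in -2) | E={x↦thunk(((λw. ((λx. 0) q)) q), {q↦thunk((let y = (let y = 5 in y) in -2), ∅)}), q↦thunk((let y = (let y = 5 in y) in -2), ∅)} | St=[mulL(1) :: subR]]
18. [T=-2 | E={z↦thunk(x, {x↦thunk(((λw. ((λx. 0) q)) q), {q↦thunk((let y = (let y = 5 in y) in -2), ∅)}), q↦thunk((let y = (let y = 5 in y) in -2), ∅)}), x↦thunk(((λw. ((λx. 0) q)) q), {q↦thunk((let y = (let y = 5 in y) in -2), ∅)}), q↦thunk((let y = (let y = 5 in y) in -2), ∅)} | St=[mulL(1) :: subR]]
19. [T=p | E={p↦thunk(((λq. ((λx. (let z = x in -2)) ((λw. ((λx. 0) q)) q))) (let y = (let y = 5 in y) in -2)), ∅)} | St=[subL(-2)]]
20. [T=((λq. ((λx. (let z = x in -2)) ((λw. ((λx. 0) q)) q))) (let y = (let y = 5 in y) in -2)) | E=∅ | St=[subL(-2)]]
21. [T=(λq. ((λx. (let z = x in -2)) ((λw. ((λx. 0) q)) q))) | E=∅ | St=[thunk :: subL(-2)]]
22. [T=((λx. (let z = x in -2)) ((λw. ((λx. 0) q)) q)) | E={q↦thunk((let y = (let y = 5 in y) in -2), ∅)} | St=[subL(-2)]]
23. [T=(λx. (let z = x in -2)) | E={q↦thunk((let y = (let y = 5 in y) in -2), ∅)} | St=[thunk :: subL(-2)]]
24. [T=(let z = x in -2) | E={x↦thunk(((λw. ((λx. 0) q)) q), {q↦thunk((let y = (let y = 5 in y) in -2), ∅)}), q↦thunk((let y = (let y = 5 in y) in -2), ∅)} | St=[subL(-2)]]
25. [T=-2 | E={z↦thunk(x, {x↦thunk(((λw. ((λx. 0) q)) q), {q↦thunk((let y = (let y = 5 in y) in -2), ∅)}), q↦thunk((let y = (let y = 5 in y) in -2), ∅)}), x↦thunk(((λw. ((λx. 0) q)) q), {q↦thunk((let y = (let y = 5 in y) in -2), ∅)}), q↦thunk((let y = (let y = 5 in y) in -2), ∅)} | St=[subL(-2)]]
→ final value 0

Answer: 0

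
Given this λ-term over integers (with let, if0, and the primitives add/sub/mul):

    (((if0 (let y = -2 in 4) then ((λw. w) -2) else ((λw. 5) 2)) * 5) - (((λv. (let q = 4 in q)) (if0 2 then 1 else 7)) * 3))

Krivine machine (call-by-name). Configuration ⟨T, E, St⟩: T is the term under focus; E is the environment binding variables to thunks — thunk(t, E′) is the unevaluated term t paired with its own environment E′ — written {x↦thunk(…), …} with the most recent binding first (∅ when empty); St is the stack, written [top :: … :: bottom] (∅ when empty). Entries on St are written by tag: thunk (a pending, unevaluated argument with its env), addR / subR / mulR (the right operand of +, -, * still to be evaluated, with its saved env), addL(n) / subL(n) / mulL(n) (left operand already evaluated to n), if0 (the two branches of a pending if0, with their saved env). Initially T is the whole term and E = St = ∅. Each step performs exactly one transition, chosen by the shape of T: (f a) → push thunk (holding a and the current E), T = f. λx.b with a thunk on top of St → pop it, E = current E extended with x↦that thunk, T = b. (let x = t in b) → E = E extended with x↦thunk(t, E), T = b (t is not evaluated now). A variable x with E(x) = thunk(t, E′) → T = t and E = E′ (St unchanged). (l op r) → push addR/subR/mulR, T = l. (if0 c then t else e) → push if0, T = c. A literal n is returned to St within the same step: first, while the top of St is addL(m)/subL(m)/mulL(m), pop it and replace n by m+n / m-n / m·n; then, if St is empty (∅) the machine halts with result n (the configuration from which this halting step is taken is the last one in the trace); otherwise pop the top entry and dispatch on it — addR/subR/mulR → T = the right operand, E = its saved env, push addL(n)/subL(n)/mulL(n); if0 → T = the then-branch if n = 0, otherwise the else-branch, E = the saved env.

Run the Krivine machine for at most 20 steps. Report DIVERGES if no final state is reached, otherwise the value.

0. ⟨T=(((if0 (let y = -2 in 4) then ((λw. w) -2) else ((λw. 5) 2)) * 5) - (((λv. (let q = 4 in q)) (if0 2 then 1 else 7)) * 3)); E=∅; St=∅⟩
1. ⟨T=((if0 (let y = -2 in 4) then ((λw. w) -2) else ((λw. 5) 2)) * 5); E=∅; St=[subR]⟩
2. ⟨T=(if0 (let y = -2 in 4) then ((λw. w) -2) else ((λw. 5) 2)); E=∅; St=[mulR :: subR]⟩
3. ⟨T=(let y = -2 in 4); E=∅; St=[if0 :: mulR :: subR]⟩
4. ⟨T=4; E={y↦thunk(-2, ∅)}; St=[if0 :: mulR :: subR]⟩
5. ⟨T=((λw. 5) 2); E=∅; St=[mulR :: subR]⟩
6. ⟨T=(λw. 5); E=∅; St=[thunk :: mulR :: subR]⟩
7. ⟨T=5; E={w↦thunk(2, ∅)}; St=[mulR :: subR]⟩
8. ⟨T=5; E=∅; St=[mulL(5) :: subR]⟩
9. ⟨T=(((λv. (let q = 4 in q)) (if0 2 then 1 else 7)) * 3); E=∅; St=[subL(25)]⟩
10. ⟨T=((λv. (let q = 4 in q)) (if0 2 then 1 else 7)); E=∅; St=[mulR :: subL(25)]⟩
11. ⟨T=(λv. (let q = 4 in q)); E=∅; St=[thunk :: mulR :: subL(25)]⟩
12. ⟨T=(let q = 4 in q); E={v↦thunk((if0 2 then 1 else 7), ∅)}; St=[mulR :: subL(25)]⟩
13. ⟨T=q; E={q↦thunk(4, {v↦thunk((if0 2 then 1 else 7), ∅)}), v↦thunk((if0 2 then 1 else 7), ∅)}; St=[mulR :: subL(25)]⟩
14. ⟨T=4; E={v↦thunk((if0 2 then 1 else 7), ∅)}; St=[mulR :: subL(25)]⟩
15. ⟨T=3; E=∅; St=[mulL(4) :: subL(25)]⟩
→ final value 13

Answer: 13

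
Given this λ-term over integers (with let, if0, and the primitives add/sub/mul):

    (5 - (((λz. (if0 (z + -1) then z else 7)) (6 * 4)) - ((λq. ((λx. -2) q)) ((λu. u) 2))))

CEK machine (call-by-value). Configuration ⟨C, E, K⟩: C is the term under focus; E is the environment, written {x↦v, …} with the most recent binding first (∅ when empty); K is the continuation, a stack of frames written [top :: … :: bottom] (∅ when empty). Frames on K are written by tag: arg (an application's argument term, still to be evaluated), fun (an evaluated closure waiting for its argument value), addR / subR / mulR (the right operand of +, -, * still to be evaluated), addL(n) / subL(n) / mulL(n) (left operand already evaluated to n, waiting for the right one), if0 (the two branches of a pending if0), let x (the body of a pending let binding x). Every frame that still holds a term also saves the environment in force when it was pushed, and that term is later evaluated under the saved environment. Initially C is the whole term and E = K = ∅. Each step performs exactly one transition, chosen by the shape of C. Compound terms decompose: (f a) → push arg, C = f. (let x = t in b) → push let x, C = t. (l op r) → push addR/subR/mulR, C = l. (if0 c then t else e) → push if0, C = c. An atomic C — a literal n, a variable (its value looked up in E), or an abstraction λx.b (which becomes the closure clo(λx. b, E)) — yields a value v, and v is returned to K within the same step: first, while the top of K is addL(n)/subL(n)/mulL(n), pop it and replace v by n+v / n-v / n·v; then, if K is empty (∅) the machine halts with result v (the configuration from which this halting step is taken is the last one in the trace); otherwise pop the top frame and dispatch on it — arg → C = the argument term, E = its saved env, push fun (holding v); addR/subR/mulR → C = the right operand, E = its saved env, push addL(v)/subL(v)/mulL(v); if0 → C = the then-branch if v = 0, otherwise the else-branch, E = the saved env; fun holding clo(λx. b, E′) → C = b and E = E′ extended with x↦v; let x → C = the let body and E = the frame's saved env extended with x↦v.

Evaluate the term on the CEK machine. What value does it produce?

Answer: -4

Execution trace:
[0] ⟨C=(5 - (((λz. (if0 (z + -1) then z else 7)) (6 * 4)) - ((λq. ((λx. -2) q)) ((λu. u) 2)))); E=∅; K=∅⟩
[1] ⟨C=5; E=∅; K=[subR]⟩
[2] ⟨C=(((λz. (if0 (z + -1) then z else 7)) (6 * 4)) - ((λq. ((λx. -2) q)) ((λu. u) 2))); E=∅; K=[subL(5)]⟩
[3] ⟨C=((λz. (if0 (z + -1) then z else 7)) (6 * 4)); E=∅; K=[subR :: subL(5)]⟩
[4] ⟨C=(λz. (if0 (z + -1) then z else 7)); E=∅; K=[arg :: subR :: subL(5)]⟩
[5] ⟨C=(6 * 4); E=∅; K=[fun :: subR :: subL(5)]⟩
[6] ⟨C=6; E=∅; K=[mulR :: fun :: subR :: subL(5)]⟩
[7] ⟨C=4; E=∅; K=[mulL(6) :: fun :: subR :: subL(5)]⟩
[8] ⟨C=(if0 (z + -1) then z else 7); E={z↦24}; K=[subR :: subL(5)]⟩
[9] ⟨C=(z + -1); E={z↦24}; K=[if0 :: subR :: subL(5)]⟩
[10] ⟨C=z; E={z↦24}; K=[addR :: if0 :: subR :: subL(5)]⟩
[11] ⟨C=-1; E={z↦24}; K=[addL(24) :: if0 :: subR :: subL(5)]⟩
[12] ⟨C=7; E={z↦24}; K=[subR :: subL(5)]⟩
[13] ⟨C=((λq. ((λx. -2) q)) ((λu. u) 2)); E=∅; K=[subL(7) :: subL(5)]⟩
[14] ⟨C=(λq. ((λx. -2) q)); E=∅; K=[arg :: subL(7) :: subL(5)]⟩
[15] ⟨C=((λu. u) 2); E=∅; K=[fun :: subL(7) :: subL(5)]⟩
[16] ⟨C=(λu. u); E=∅; K=[arg :: fun :: subL(7) :: subL(5)]⟩
[17] ⟨C=2; E=∅; K=[fun :: fun :: subL(7) :: subL(5)]⟩
[18] ⟨C=u; E={u↦2}; K=[fun :: subL(7) :: subL(5)]⟩
[19] ⟨C=((λx. -2) q); E={q↦2}; K=[subL(7) :: subL(5)]⟩
[20] ⟨C=(λx. -2); E={q↦2}; K=[arg :: subL(7) :: subL(5)]⟩
[21] ⟨C=q; E={q↦2}; K=[fun :: subL(7) :: subL(5)]⟩
[22] ⟨C=-2; E={x↦2, q↦2}; K=[subL(7) :: subL(5)]⟩
→ final value -4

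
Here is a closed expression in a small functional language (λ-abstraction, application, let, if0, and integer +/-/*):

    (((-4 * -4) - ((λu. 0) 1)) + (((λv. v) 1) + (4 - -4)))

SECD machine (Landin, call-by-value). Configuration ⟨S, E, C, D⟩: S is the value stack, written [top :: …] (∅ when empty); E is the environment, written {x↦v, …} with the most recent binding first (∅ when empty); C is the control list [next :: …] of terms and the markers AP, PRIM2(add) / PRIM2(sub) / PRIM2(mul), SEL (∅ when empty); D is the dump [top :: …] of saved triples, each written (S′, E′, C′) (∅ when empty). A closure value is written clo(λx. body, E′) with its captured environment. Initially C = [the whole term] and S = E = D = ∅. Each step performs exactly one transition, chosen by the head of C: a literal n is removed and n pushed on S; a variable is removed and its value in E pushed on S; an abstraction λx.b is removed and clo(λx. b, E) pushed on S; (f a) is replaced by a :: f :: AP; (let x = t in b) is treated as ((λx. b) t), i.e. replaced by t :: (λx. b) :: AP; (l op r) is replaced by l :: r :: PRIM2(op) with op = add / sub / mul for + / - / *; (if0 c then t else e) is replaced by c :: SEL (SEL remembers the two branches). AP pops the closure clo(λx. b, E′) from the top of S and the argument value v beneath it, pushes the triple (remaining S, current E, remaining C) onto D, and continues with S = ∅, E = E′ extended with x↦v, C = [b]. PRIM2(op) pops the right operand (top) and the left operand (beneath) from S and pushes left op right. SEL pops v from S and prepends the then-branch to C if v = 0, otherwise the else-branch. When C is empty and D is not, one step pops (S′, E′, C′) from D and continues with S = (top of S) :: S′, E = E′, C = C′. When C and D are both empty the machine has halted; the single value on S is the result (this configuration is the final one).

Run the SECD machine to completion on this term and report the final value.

Answer: 25

Machine steps:
t=0: <S=∅, E=∅, C=[(((-4 * -4) - ((λu. 0) 1)) + (((λv. v) 1) + (4 - -4)))], D=∅>
t=1: <S=∅, E=∅, C=[((-4 * -4) - ((λu. 0) 1)) :: (((λv. v) 1) + (4 - -4)) :: PRIM2(add)], D=∅>
t=2: <S=∅, E=∅, C=[(-4 * -4) :: ((λu. 0) 1) :: PRIM2(sub) :: (((λv. v) 1) + (4 - -4)) :: PRIM2(add)], D=∅>
t=3: <S=∅, E=∅, C=[-4 :: -4 :: PRIM2(mul) :: ((λu. 0) 1) :: PRIM2(sub) :: (((λv. v) 1) + (4 - -4)) :: PRIM2(add)], D=∅>
t=4: <S=[-4], E=∅, C=[-4 :: PRIM2(mul) :: ((λu. 0) 1) :: PRIM2(sub) :: (((λv. v) 1) + (4 - -4)) :: PRIM2(add)], D=∅>
t=5: <S=[-4 :: -4], E=∅, C=[PRIM2(mul) :: ((λu. 0) 1) :: PRIM2(sub) :: (((λv. v) 1) + (4 - -4)) :: PRIM2(add)], D=∅>
t=6: <S=[16], E=∅, C=[((λu. 0) 1) :: PRIM2(sub) :: (((λv. v) 1) + (4 - -4)) :: PRIM2(add)], D=∅>
t=7: <S=[16], E=∅, C=[1 :: (λu. 0) :: AP :: PRIM2(sub) :: (((λv. v) 1) + (4 - -4)) :: PRIM2(add)], D=∅>
t=8: <S=[1 :: 16], E=∅, C=[(λu. 0) :: AP :: PRIM2(sub) :: (((λv. v) 1) + (4 - -4)) :: PRIM2(add)], D=∅>
t=9: <S=[clo(λu. 0, ∅) :: 1 :: 16], E=∅, C=[AP :: PRIM2(sub) :: (((λv. v) 1) + (4 - -4)) :: PRIM2(add)], D=∅>
t=10: <S=∅, E={u↦1}, C=[0], D=[([16], ∅, [PRIM2(sub) :: (((λv. v) 1) + (4 - -4)) :: PRIM2(add)])]>
t=11: <S=[0], E={u↦1}, C=∅, D=[([16], ∅, [PRIM2(sub) :: (((λv. v) 1) + (4 - -4)) :: PRIM2(add)])]>
t=12: <S=[0 :: 16], E=∅, C=[PRIM2(sub) :: (((λv. v) 1) + (4 - -4)) :: PRIM2(add)], D=∅>
t=13: <S=[16], E=∅, C=[(((λv. v) 1) + (4 - -4)) :: PRIM2(add)], D=∅>
t=14: <S=[16], E=∅, C=[((λv. v) 1) :: (4 - -4) :: PRIM2(add) :: PRIM2(add)], D=∅>
t=15: <S=[16], E=∅, C=[1 :: (λv. v) :: AP :: (4 - -4) :: PRIM2(add) :: PRIM2(add)], D=∅>
t=16: <S=[1 :: 16], E=∅, C=[(λv. v) :: AP :: (4 - -4) :: PRIM2(add) :: PRIM2(add)], D=∅>
t=17: <S=[clo(λv. v, ∅) :: 1 :: 16], E=∅, C=[AP :: (4 - -4) :: PRIM2(add) :: PRIM2(add)], D=∅>
t=18: <S=∅, E={v↦1}, C=[v], D=[([16], ∅, [(4 - -4) :: PRIM2(add) :: PRIM2(add)])]>
t=19: <S=[1], E={v↦1}, C=∅, D=[([16], ∅, [(4 - -4) :: PRIM2(add) :: PRIM2(add)])]>
t=20: <S=[1 :: 16], E=∅, C=[(4 - -4) :: PRIM2(add) :: PRIM2(add)], D=∅>
t=21: <S=[1 :: 16], E=∅, C=[4 :: -4 :: PRIM2(sub) :: PRIM2(add) :: PRIM2(add)], D=∅>
t=22: <S=[4 :: 1 :: 16], E=∅, C=[-4 :: PRIM2(sub) :: PRIM2(add) :: PRIM2(add)], D=∅>
t=23: <S=[-4 :: 4 :: 1 :: 16], E=∅, C=[PRIM2(sub) :: PRIM2(add) :: PRIM2(add)], D=∅>
t=24: <S=[8 :: 1 :: 16], E=∅, C=[PRIM2(add) :: PRIM2(add)], D=∅>
t=25: <S=[9 :: 16], E=∅, C=[PRIM2(add)], D=∅>
t=26: <S=[25], E=∅, C=∅, D=∅>
→ final value 25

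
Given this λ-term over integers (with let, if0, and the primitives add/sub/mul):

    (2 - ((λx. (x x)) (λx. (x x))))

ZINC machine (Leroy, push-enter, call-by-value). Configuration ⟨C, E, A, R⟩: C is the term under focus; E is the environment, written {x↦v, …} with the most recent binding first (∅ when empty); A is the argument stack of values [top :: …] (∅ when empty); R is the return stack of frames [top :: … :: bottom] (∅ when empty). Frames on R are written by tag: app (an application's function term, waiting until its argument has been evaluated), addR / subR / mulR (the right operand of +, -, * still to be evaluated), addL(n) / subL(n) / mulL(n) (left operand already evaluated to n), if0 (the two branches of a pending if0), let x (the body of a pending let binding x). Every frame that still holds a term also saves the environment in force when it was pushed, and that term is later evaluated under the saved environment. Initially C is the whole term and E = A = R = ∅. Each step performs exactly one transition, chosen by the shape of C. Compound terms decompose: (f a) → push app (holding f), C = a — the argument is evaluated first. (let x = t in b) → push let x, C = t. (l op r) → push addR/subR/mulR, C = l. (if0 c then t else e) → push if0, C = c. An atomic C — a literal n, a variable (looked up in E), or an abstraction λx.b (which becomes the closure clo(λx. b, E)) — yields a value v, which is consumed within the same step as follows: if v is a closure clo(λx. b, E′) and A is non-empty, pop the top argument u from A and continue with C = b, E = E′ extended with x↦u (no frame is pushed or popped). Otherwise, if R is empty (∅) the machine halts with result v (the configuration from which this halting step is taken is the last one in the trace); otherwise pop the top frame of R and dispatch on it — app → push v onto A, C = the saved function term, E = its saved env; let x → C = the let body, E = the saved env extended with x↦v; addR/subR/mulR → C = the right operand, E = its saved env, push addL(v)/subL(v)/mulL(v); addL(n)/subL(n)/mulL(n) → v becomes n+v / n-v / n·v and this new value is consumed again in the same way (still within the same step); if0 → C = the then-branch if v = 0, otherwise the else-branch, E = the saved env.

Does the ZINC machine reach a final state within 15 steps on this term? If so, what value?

Answer: DIVERGES (no final state within 15 steps)

Derivation:
step 0: <C=(2 - ((λx. (x x)) (λx. (x x)))), E=∅, A=∅, R=∅>
step 1: <C=2, E=∅, A=∅, R=[subR]>
step 2: <C=((λx. (x x)) (λx. (x x))), E=∅, A=∅, R=[subL(2)]>
step 3: <C=(λx. (x x)), E=∅, A=∅, R=[app :: subL(2)]>
step 4: <C=(λx. (x x)), E=∅, A=[clo(λx. (x x), ∅)], R=[subL(2)]>
step 5: <C=(x x), E={x↦clo(λx. (x x), ∅)}, A=∅, R=[subL(2)]>
step 6: <C=x, E={x↦clo(λx. (x x), ∅)}, A=∅, R=[app :: subL(2)]>
step 7: <C=x, E={x↦clo(λx. (x x), ∅)}, A=[clo(λx. (x x), ∅)], R=[subL(2)]>
… configuration repeats with period 3 (steps 5–7 recur indefinitely) …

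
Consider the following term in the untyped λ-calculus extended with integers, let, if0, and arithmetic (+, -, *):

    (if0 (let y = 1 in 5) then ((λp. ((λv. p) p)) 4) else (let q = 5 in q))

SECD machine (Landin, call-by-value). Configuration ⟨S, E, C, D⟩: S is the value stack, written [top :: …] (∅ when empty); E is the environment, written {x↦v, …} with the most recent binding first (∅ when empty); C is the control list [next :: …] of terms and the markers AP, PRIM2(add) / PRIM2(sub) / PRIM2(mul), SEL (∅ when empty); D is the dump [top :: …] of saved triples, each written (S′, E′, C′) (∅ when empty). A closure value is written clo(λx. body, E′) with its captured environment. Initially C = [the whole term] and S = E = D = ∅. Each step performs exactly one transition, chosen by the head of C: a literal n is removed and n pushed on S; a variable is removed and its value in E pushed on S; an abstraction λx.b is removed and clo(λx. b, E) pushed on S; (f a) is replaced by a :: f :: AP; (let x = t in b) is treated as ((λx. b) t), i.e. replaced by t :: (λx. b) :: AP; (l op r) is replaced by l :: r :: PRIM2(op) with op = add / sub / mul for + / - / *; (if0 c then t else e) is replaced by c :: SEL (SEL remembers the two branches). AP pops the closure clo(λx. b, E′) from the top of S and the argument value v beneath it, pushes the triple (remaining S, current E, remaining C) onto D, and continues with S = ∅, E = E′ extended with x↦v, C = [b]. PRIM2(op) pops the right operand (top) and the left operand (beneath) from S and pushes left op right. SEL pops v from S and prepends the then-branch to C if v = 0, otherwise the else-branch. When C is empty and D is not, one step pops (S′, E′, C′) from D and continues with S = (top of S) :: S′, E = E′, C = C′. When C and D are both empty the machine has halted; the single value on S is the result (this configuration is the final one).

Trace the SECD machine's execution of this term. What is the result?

Answer: 5

Derivation:
t=0: [S=∅ | E=∅ | C=[(if0 (let y = 1 in 5) then ((λp. ((λv. p) p)) 4) else (let q = 5 in q))] | D=∅]
t=1: [S=∅ | E=∅ | C=[(let y = 1 in 5) :: SEL] | D=∅]
t=2: [S=∅ | E=∅ | C=[1 :: (λy. 5) :: AP :: SEL] | D=∅]
t=3: [S=[1] | E=∅ | C=[(λy. 5) :: AP :: SEL] | D=∅]
t=4: [S=[clo(λy. 5, ∅) :: 1] | E=∅ | C=[AP :: SEL] | D=∅]
t=5: [S=∅ | E={y↦1} | C=[5] | D=[(∅, ∅, [SEL])]]
t=6: [S=[5] | E={y↦1} | C=∅ | D=[(∅, ∅, [SEL])]]
t=7: [S=[5] | E=∅ | C=[SEL] | D=∅]
t=8: [S=∅ | E=∅ | C=[(let q = 5 in q)] | D=∅]
t=9: [S=∅ | E=∅ | C=[5 :: (λq. q) :: AP] | D=∅]
t=10: [S=[5] | E=∅ | C=[(λq. q) :: AP] | D=∅]
t=11: [S=[clo(λq. q, ∅) :: 5] | E=∅ | C=[AP] | D=∅]
t=12: [S=∅ | E={q↦5} | C=[q] | D=[(∅, ∅, ∅)]]
t=13: [S=[5] | E={q↦5} | C=∅ | D=[(∅, ∅, ∅)]]
t=14: [S=[5] | E=∅ | C=∅ | D=∅]
→ final value 5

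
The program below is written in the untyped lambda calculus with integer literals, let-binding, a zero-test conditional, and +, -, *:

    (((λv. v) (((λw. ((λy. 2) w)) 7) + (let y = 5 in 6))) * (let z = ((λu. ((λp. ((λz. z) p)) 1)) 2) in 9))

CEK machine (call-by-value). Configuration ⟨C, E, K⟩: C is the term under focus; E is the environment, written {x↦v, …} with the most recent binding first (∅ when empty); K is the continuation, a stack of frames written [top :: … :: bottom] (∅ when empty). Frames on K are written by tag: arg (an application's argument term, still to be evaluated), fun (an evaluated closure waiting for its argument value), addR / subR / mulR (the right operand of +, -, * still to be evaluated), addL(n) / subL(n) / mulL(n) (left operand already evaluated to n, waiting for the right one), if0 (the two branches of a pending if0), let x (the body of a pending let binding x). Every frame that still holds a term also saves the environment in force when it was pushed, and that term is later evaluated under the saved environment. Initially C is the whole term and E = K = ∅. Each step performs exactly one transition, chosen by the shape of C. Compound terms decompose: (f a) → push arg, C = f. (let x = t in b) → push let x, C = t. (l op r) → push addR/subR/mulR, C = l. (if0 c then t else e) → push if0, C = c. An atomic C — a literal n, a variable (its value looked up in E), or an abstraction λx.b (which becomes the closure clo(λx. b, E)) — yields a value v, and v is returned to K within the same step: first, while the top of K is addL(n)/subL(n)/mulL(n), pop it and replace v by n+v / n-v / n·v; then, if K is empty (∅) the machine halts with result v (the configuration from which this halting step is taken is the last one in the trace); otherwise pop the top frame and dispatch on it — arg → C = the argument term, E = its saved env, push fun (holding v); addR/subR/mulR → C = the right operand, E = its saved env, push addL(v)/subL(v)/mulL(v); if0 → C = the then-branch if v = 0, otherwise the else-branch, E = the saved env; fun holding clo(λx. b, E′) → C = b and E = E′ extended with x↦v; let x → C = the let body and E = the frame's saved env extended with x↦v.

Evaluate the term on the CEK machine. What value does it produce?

Answer: 72

Execution trace:
[0] [C=(((λv. v) (((λw. ((λy. 2) w)) 7) + (let y = 5 in 6))) * (let z = ((λu. ((λp. ((λz. z) p)) 1)) 2) in 9)) | E=∅ | K=∅]
[1] [C=((λv. v) (((λw. ((λy. 2) w)) 7) + (let y = 5 in 6))) | E=∅ | K=[mulR]]
[2] [C=(λv. v) | E=∅ | K=[arg :: mulR]]
[3] [C=(((λw. ((λy. 2) w)) 7) + (let y = 5 in 6)) | E=∅ | K=[fun :: mulR]]
[4] [C=((λw. ((λy. 2) w)) 7) | E=∅ | K=[addR :: fun :: mulR]]
[5] [C=(λw. ((λy. 2) w)) | E=∅ | K=[arg :: addR :: fun :: mulR]]
[6] [C=7 | E=∅ | K=[fun :: addR :: fun :: mulR]]
[7] [C=((λy. 2) w) | E={w↦7} | K=[addR :: fun :: mulR]]
[8] [C=(λy. 2) | E={w↦7} | K=[arg :: addR :: fun :: mulR]]
[9] [C=w | E={w↦7} | K=[fun :: addR :: fun :: mulR]]
[10] [C=2 | E={y↦7, w↦7} | K=[addR :: fun :: mulR]]
[11] [C=(let y = 5 in 6) | E=∅ | K=[addL(2) :: fun :: mulR]]
[12] [C=5 | E=∅ | K=[let y :: addL(2) :: fun :: mulR]]
[13] [C=6 | E={y↦5} | K=[addL(2) :: fun :: mulR]]
[14] [C=v | E={v↦8} | K=[mulR]]
[15] [C=(let z = ((λu. ((λp. ((λz. z) p)) 1)) 2) in 9) | E=∅ | K=[mulL(8)]]
[16] [C=((λu. ((λp. ((λz. z) p)) 1)) 2) | E=∅ | K=[let z :: mulL(8)]]
[17] [C=(λu. ((λp. ((λz. z) p)) 1)) | E=∅ | K=[arg :: let z :: mulL(8)]]
[18] [C=2 | E=∅ | K=[fun :: let z :: mulL(8)]]
[19] [C=((λp. ((λz. z) p)) 1) | E={u↦2} | K=[let z :: mulL(8)]]
[20] [C=(λp. ((λz. z) p)) | E={u↦2} | K=[arg :: let z :: mulL(8)]]
[21] [C=1 | E={u↦2} | K=[fun :: let z :: mulL(8)]]
[22] [C=((λz. z) p) | E={p↦1, u↦2} | K=[let z :: mulL(8)]]
[23] [C=(λz. z) | E={p↦1, u↦2} | K=[arg :: let z :: mulL(8)]]
[24] [C=p | E={p↦1, u↦2} | K=[fun :: let z :: mulL(8)]]
[25] [C=z | E={z↦1, p↦1, u↦2} | K=[let z :: mulL(8)]]
[26] [C=9 | E={z↦1} | K=[mulL(8)]]
→ final value 72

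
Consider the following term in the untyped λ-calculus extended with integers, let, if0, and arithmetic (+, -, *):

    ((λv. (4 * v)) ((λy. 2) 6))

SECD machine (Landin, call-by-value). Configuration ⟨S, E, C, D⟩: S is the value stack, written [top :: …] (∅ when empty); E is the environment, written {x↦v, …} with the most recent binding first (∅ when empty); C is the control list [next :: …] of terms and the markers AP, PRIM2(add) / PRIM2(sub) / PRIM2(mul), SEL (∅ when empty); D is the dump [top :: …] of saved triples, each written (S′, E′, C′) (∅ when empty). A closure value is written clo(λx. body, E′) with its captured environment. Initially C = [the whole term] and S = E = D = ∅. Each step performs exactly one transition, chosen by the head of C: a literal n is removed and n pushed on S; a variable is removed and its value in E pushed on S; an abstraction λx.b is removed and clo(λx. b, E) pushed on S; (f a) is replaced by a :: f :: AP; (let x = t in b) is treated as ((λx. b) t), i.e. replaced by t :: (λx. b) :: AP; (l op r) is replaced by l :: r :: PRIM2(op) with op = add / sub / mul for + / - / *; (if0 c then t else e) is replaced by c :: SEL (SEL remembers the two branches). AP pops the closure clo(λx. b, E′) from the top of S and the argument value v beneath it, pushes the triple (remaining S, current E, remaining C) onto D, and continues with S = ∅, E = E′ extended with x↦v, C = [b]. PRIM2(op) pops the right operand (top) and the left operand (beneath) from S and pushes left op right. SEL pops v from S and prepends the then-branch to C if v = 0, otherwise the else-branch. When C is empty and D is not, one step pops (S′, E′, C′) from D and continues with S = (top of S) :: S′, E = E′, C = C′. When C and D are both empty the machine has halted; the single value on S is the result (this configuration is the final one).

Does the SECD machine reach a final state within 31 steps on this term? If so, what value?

[0] ⟨S=∅; E=∅; C=[((λv. (4 * v)) ((λy. 2) 6))]; D=∅⟩
[1] ⟨S=∅; E=∅; C=[((λy. 2) 6) :: (λv. (4 * v)) :: AP]; D=∅⟩
[2] ⟨S=∅; E=∅; C=[6 :: (λy. 2) :: AP :: (λv. (4 * v)) :: AP]; D=∅⟩
[3] ⟨S=[6]; E=∅; C=[(λy. 2) :: AP :: (λv. (4 * v)) :: AP]; D=∅⟩
[4] ⟨S=[clo(λy. 2, ∅) :: 6]; E=∅; C=[AP :: (λv. (4 * v)) :: AP]; D=∅⟩
[5] ⟨S=∅; E={y↦6}; C=[2]; D=[(∅, ∅, [(λv. (4 * v)) :: AP])]⟩
[6] ⟨S=[2]; E={y↦6}; C=∅; D=[(∅, ∅, [(λv. (4 * v)) :: AP])]⟩
[7] ⟨S=[2]; E=∅; C=[(λv. (4 * v)) :: AP]; D=∅⟩
[8] ⟨S=[clo(λv. (4 * v), ∅) :: 2]; E=∅; C=[AP]; D=∅⟩
[9] ⟨S=∅; E={v↦2}; C=[(4 * v)]; D=[(∅, ∅, ∅)]⟩
[10] ⟨S=∅; E={v↦2}; C=[4 :: v :: PRIM2(mul)]; D=[(∅, ∅, ∅)]⟩
[11] ⟨S=[4]; E={v↦2}; C=[v :: PRIM2(mul)]; D=[(∅, ∅, ∅)]⟩
[12] ⟨S=[2 :: 4]; E={v↦2}; C=[PRIM2(mul)]; D=[(∅, ∅, ∅)]⟩
[13] ⟨S=[8]; E={v↦2}; C=∅; D=[(∅, ∅, ∅)]⟩
[14] ⟨S=[8]; E=∅; C=∅; D=∅⟩
→ final value 8

Answer: 8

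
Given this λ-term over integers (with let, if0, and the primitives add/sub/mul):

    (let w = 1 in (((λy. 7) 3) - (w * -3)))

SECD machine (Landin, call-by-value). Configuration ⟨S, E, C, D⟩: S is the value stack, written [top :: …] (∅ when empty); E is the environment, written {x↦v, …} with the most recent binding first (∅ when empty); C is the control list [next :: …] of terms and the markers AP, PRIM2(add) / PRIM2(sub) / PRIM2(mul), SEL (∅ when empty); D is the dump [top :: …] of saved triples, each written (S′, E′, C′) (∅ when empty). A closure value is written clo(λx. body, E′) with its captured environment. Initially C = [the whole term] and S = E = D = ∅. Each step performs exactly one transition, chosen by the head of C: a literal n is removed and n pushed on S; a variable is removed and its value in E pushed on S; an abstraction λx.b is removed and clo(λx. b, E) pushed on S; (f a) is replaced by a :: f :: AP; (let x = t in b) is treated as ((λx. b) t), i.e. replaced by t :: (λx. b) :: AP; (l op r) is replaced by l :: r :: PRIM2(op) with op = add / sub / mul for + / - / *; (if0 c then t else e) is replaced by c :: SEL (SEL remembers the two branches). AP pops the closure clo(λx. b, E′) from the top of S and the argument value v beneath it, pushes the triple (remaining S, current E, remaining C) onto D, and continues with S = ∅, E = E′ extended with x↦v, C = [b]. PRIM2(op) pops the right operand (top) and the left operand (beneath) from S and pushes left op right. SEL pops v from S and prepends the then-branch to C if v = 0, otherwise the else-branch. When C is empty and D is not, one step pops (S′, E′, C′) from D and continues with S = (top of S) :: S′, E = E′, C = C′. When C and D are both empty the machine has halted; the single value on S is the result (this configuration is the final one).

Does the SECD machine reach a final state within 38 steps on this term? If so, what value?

0. ⟨S=∅; E=∅; C=[(let w = 1 in (((λy. 7) 3) - (w * -3)))]; D=∅⟩
1. ⟨S=∅; E=∅; C=[1 :: (λw. (((λy. 7) 3) - (w * -3))) :: AP]; D=∅⟩
2. ⟨S=[1]; E=∅; C=[(λw. (((λy. 7) 3) - (w * -3))) :: AP]; D=∅⟩
3. ⟨S=[clo(λw. (((λy. 7) 3) - (w * -3)), ∅) :: 1]; E=∅; C=[AP]; D=∅⟩
4. ⟨S=∅; E={w↦1}; C=[(((λy. 7) 3) - (w * -3))]; D=[(∅, ∅, ∅)]⟩
5. ⟨S=∅; E={w↦1}; C=[((λy. 7) 3) :: (w * -3) :: PRIM2(sub)]; D=[(∅, ∅, ∅)]⟩
6. ⟨S=∅; E={w↦1}; C=[3 :: (λy. 7) :: AP :: (w * -3) :: PRIM2(sub)]; D=[(∅, ∅, ∅)]⟩
7. ⟨S=[3]; E={w↦1}; C=[(λy. 7) :: AP :: (w * -3) :: PRIM2(sub)]; D=[(∅, ∅, ∅)]⟩
8. ⟨S=[clo(λy. 7, {w↦1}) :: 3]; E={w↦1}; C=[AP :: (w * -3) :: PRIM2(sub)]; D=[(∅, ∅, ∅)]⟩
9. ⟨S=∅; E={y↦3, w↦1}; C=[7]; D=[(∅, {w↦1}, [(w * -3) :: PRIM2(sub)]) :: (∅, ∅, ∅)]⟩
10. ⟨S=[7]; E={y↦3, w↦1}; C=∅; D=[(∅, {w↦1}, [(w * -3) :: PRIM2(sub)]) :: (∅, ∅, ∅)]⟩
11. ⟨S=[7]; E={w↦1}; C=[(w * -3) :: PRIM2(sub)]; D=[(∅, ∅, ∅)]⟩
12. ⟨S=[7]; E={w↦1}; C=[w :: -3 :: PRIM2(mul) :: PRIM2(sub)]; D=[(∅, ∅, ∅)]⟩
13. ⟨S=[1 :: 7]; E={w↦1}; C=[-3 :: PRIM2(mul) :: PRIM2(sub)]; D=[(∅, ∅, ∅)]⟩
14. ⟨S=[-3 :: 1 :: 7]; E={w↦1}; C=[PRIM2(mul) :: PRIM2(sub)]; D=[(∅, ∅, ∅)]⟩
15. ⟨S=[-3 :: 7]; E={w↦1}; C=[PRIM2(sub)]; D=[(∅, ∅, ∅)]⟩
16. ⟨S=[10]; E={w↦1}; C=∅; D=[(∅, ∅, ∅)]⟩
17. ⟨S=[10]; E=∅; C=∅; D=∅⟩
→ final value 10

Answer: 10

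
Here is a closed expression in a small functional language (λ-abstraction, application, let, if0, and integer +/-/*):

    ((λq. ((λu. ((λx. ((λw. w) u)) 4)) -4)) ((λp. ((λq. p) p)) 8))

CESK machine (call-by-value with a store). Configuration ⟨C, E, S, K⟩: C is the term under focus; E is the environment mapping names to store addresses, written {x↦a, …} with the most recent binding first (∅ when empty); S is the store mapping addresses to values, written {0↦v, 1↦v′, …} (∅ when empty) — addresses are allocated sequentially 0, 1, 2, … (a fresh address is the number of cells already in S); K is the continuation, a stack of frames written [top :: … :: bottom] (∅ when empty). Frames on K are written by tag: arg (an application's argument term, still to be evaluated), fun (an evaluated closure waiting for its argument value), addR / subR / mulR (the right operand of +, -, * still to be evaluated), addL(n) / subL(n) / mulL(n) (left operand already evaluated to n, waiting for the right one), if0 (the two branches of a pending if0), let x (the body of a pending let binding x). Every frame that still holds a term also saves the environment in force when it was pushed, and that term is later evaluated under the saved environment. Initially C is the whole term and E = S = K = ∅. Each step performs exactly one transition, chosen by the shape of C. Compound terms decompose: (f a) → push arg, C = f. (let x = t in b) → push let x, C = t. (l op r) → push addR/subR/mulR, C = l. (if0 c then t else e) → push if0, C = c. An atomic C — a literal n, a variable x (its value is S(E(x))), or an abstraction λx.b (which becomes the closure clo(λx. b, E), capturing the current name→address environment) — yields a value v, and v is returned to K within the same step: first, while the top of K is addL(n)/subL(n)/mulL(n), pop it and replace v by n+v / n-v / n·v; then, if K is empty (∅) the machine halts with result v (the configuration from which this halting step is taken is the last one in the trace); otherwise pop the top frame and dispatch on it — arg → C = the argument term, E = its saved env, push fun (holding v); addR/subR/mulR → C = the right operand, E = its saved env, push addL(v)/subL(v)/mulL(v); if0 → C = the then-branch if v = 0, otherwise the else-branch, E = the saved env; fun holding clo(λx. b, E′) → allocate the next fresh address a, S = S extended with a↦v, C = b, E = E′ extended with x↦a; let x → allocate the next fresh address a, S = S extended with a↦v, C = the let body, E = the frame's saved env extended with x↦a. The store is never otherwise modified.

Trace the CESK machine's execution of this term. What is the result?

step 0: ⟨C=((λq. ((λu. ((λx. ((λw. w) u)) 4)) -4)) ((λp. ((λq. p) p)) 8)); E=∅; S=∅; K=∅⟩
step 1: ⟨C=(λq. ((λu. ((λx. ((λw. w) u)) 4)) -4)); E=∅; S=∅; K=[arg]⟩
step 2: ⟨C=((λp. ((λq. p) p)) 8); E=∅; S=∅; K=[fun]⟩
step 3: ⟨C=(λp. ((λq. p) p)); E=∅; S=∅; K=[arg :: fun]⟩
step 4: ⟨C=8; E=∅; S=∅; K=[fun :: fun]⟩
step 5: ⟨C=((λq. p) p); E={p↦0}; S={0↦8}; K=[fun]⟩
step 6: ⟨C=(λq. p); E={p↦0}; S={0↦8}; K=[arg :: fun]⟩
step 7: ⟨C=p; E={p↦0}; S={0↦8}; K=[fun :: fun]⟩
step 8: ⟨C=p; E={q↦1, p↦0}; S={0↦8, 1↦8}; K=[fun]⟩
step 9: ⟨C=((λu. ((λx. ((λw. w) u)) 4)) -4); E={q↦2}; S={0↦8, 1↦8, 2↦8}; K=∅⟩
step 10: ⟨C=(λu. ((λx. ((λw. w) u)) 4)); E={q↦2}; S={0↦8, 1↦8, 2↦8}; K=[arg]⟩
step 11: ⟨C=-4; E={q↦2}; S={0↦8, 1↦8, 2↦8}; K=[fun]⟩
step 12: ⟨C=((λx. ((λw. w) u)) 4); E={u↦3, q↦2}; S={0↦8, 1↦8, 2↦8, 3↦-4}; K=∅⟩
step 13: ⟨C=(λx. ((λw. w) u)); E={u↦3, q↦2}; S={0↦8, 1↦8, 2↦8, 3↦-4}; K=[arg]⟩
step 14: ⟨C=4; E={u↦3, q↦2}; S={0↦8, 1↦8, 2↦8, 3↦-4}; K=[fun]⟩
step 15: ⟨C=((λw. w) u); E={x↦4, u↦3, q↦2}; S={0↦8, 1↦8, 2↦8, 3↦-4, 4↦4}; K=∅⟩
step 16: ⟨C=(λw. w); E={x↦4, u↦3, q↦2}; S={0↦8, 1↦8, 2↦8, 3↦-4, 4↦4}; K=[arg]⟩
step 17: ⟨C=u; E={x↦4, u↦3, q↦2}; S={0↦8, 1↦8, 2↦8, 3↦-4, 4↦4}; K=[fun]⟩
step 18: ⟨C=w; E={w↦5, x↦4, u↦3, q↦2}; S={0↦8, 1↦8, 2↦8, 3↦-4, 4↦4, 5↦-4}; K=∅⟩
→ final value -4

Answer: -4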